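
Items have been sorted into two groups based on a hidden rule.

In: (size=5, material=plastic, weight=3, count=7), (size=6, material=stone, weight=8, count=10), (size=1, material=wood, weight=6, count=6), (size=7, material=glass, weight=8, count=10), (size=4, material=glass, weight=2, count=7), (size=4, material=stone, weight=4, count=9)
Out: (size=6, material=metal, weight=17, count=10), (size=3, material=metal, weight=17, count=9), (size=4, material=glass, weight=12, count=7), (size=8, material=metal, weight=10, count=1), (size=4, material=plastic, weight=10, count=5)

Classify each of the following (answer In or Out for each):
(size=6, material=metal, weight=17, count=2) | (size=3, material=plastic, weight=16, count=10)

One predicate separates the groups cleanly: weight ≤ 8.
(size=6, material=metal, weight=17, count=2): weight = 17 — lacks this property, so Out.
(size=3, material=plastic, weight=16, count=10): weight = 16 — lacks this property, so Out.

Out, Out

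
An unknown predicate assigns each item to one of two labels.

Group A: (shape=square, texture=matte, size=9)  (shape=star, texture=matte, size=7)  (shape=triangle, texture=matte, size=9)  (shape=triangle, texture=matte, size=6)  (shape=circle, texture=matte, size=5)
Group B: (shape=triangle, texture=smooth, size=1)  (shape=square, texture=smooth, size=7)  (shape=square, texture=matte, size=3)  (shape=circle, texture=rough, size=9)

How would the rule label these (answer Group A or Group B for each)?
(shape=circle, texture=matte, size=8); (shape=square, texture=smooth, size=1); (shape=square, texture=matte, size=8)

The distinguishing property — texture is matte AND size ≥ 5 — holds for all the 'Group A' cases and none of the 'Group B' cases.

Group A, Group B, Group A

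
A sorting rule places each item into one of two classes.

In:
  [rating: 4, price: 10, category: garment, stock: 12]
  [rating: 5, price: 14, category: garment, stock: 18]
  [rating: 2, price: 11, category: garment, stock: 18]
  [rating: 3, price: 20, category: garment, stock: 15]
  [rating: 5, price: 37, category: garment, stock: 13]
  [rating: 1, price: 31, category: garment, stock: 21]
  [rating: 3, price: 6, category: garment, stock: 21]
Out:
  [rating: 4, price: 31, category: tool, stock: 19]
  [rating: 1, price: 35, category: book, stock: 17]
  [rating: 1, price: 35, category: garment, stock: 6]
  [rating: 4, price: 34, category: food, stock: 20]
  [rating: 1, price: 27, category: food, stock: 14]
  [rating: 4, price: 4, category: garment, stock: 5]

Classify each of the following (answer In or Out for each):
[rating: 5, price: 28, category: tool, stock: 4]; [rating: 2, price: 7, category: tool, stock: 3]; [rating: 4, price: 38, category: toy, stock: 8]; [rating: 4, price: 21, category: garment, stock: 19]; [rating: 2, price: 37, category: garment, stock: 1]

The common property of the 'In' items is: category is garment AND stock ≥ 12. No 'Out' item has it.
[rating: 5, price: 28, category: tool, stock: 4]: category is tool, stock = 4 — fails this test, so Out. [rating: 2, price: 7, category: tool, stock: 3]: category is tool, stock = 3 — fails this test, so Out. [rating: 4, price: 38, category: toy, stock: 8]: category is toy, stock = 8 — fails this test, so Out. [rating: 4, price: 21, category: garment, stock: 19]: category is garment, stock = 19 — qualifies, so In. [rating: 2, price: 37, category: garment, stock: 1]: category is garment, stock = 1 — fails this test, so Out.

Out, Out, Out, In, Out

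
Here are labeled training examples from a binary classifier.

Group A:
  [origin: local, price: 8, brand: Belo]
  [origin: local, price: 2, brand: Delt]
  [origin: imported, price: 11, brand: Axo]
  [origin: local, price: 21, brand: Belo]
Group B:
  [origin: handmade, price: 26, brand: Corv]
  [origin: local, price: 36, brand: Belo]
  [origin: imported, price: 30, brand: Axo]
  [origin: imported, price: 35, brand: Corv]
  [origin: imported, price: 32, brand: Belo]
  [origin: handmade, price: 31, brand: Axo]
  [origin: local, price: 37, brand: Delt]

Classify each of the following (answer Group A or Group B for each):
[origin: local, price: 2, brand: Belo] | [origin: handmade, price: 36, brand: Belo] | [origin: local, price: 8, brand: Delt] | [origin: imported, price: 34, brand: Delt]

Group A, Group B, Group A, Group B

The classifier is using: price ≤ 21.
[origin: local, price: 2, brand: Belo]: price = 2 — fits, so Group A. [origin: handmade, price: 36, brand: Belo]: price = 36 — lacks this property, so Group B. [origin: local, price: 8, brand: Delt]: price = 8 — fits, so Group A. [origin: imported, price: 34, brand: Delt]: price = 34 — lacks this property, so Group B.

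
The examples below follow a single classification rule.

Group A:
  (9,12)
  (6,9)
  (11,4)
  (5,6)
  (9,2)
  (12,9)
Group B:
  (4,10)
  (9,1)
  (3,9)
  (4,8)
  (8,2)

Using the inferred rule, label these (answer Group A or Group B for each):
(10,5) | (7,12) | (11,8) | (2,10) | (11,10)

Group A, Group A, Group A, Group B, Group A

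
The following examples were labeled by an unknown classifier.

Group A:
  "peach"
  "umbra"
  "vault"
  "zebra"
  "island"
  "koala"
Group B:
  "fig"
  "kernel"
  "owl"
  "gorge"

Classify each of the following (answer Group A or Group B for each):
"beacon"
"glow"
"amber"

Group A, Group B, Group A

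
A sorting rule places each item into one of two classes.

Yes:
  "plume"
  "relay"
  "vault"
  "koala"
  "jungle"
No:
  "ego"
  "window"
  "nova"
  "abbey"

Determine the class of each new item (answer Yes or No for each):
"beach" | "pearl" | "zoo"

The simplest hypothesis consistent with all the labels is: contains 'l'.

No, Yes, No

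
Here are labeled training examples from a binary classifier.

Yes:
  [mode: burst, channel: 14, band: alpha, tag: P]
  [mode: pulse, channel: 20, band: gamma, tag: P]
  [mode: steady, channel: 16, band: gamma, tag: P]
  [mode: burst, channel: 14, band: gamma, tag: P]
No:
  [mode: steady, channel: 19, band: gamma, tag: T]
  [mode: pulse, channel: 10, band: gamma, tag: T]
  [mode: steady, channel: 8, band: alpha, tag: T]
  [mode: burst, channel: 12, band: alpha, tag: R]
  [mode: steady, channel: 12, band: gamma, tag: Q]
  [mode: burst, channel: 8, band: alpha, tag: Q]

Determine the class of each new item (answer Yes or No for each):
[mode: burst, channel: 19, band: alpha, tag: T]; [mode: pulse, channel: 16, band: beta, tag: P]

No, Yes

Looking at the examples, the only property every 'Yes' case has and every 'No' case lacks is: tag is P.
[mode: burst, channel: 19, band: alpha, tag: T]: No (tag is T).
[mode: pulse, channel: 16, band: beta, tag: P]: Yes (tag is P).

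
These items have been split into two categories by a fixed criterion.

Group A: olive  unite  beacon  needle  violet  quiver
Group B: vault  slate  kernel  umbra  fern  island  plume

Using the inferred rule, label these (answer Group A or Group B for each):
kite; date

Group B, Group B

The classifier is using: has ≥ 3 vowels.
kite → 2 vowels → Group B.
date → 2 vowels → Group B.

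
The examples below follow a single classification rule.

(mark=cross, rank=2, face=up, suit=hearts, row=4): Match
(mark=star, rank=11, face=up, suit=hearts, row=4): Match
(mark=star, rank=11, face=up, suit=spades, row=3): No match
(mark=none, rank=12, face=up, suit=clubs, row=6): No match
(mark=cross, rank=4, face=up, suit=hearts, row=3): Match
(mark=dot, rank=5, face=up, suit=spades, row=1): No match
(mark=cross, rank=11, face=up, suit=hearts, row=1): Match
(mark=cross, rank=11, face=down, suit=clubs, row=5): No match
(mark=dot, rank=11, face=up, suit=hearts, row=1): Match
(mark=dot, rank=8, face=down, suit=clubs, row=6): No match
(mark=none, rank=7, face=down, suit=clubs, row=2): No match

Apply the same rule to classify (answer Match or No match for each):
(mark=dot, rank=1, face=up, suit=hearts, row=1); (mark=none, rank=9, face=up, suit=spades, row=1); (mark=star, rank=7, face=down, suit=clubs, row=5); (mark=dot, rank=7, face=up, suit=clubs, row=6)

Match, No match, No match, No match

The common property of the 'Match' items is: suit is hearts. No 'No match' item has it.
(mark=dot, rank=1, face=up, suit=hearts, row=1): Match (suit is hearts). (mark=none, rank=9, face=up, suit=spades, row=1): No match (suit is spades). (mark=star, rank=7, face=down, suit=clubs, row=5): No match (suit is clubs). (mark=dot, rank=7, face=up, suit=clubs, row=6): No match (suit is clubs).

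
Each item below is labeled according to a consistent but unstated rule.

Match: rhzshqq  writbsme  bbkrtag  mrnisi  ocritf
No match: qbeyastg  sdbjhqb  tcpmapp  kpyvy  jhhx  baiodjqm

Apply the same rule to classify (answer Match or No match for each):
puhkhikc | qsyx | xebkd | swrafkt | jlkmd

The simplest hypothesis consistent with all the labels is: contains 'r'.
No match: puhkhikc, since no 'r'. No match: qsyx, since no 'r'. No match: xebkd, since no 'r'. Match: swrafkt, since has 'r'. No match: jlkmd, since no 'r'.

No match, No match, No match, Match, No match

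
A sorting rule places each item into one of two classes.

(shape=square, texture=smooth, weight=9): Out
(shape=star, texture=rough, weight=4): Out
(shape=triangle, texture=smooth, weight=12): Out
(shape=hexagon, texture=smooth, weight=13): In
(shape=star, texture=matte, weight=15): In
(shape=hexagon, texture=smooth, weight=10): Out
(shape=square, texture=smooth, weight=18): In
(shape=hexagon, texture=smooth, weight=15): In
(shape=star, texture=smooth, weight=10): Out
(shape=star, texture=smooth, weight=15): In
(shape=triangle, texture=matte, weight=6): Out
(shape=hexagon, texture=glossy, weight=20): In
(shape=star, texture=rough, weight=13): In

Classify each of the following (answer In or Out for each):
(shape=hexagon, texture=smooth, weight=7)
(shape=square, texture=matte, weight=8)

Out, Out

A rule that fits every label: weight ≥ 13 — true of each 'In' example, false of each 'Out' one.
(shape=hexagon, texture=smooth, weight=7): weight = 7, doesn't match → Out. (shape=square, texture=matte, weight=8): weight = 8, doesn't match → Out.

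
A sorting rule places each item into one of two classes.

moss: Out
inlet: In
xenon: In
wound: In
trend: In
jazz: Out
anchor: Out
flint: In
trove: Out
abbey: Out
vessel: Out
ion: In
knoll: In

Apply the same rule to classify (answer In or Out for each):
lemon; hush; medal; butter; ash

One predicate separates the groups cleanly: odd length AND contains 'n'.

In, Out, Out, Out, Out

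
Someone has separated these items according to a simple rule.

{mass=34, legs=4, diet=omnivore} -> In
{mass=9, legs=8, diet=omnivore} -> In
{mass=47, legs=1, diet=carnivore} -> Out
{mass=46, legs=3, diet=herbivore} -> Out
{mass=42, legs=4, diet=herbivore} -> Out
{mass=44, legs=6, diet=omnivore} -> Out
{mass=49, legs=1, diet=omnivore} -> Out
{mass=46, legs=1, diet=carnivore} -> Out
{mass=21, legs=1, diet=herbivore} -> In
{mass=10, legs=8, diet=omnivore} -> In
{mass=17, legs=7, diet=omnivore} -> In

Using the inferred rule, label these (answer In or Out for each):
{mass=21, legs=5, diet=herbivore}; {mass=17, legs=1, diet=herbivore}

In, In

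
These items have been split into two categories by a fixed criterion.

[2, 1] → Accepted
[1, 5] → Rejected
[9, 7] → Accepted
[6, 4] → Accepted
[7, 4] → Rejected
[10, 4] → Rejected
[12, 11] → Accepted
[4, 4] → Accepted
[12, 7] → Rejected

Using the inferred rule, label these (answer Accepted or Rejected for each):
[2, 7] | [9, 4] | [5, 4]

The pattern is that an item is 'Accepted' exactly when: |first − second| ≤ 2.

Rejected, Rejected, Accepted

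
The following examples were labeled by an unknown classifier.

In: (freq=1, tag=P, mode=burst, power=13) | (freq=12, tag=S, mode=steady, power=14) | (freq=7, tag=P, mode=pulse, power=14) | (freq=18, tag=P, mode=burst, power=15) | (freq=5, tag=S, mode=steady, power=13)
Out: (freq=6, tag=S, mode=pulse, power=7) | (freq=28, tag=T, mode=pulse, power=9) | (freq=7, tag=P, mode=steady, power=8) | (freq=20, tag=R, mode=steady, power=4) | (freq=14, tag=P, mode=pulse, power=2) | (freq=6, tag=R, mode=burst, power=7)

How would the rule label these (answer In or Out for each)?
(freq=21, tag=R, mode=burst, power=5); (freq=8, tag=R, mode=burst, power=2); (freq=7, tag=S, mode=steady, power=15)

The common property of the 'In' items is: power ≥ 13. No 'Out' item has it.
(freq=21, tag=R, mode=burst, power=5): power = 5, doesn't qualify → Out.
(freq=8, tag=R, mode=burst, power=2): power = 2, doesn't qualify → Out.
(freq=7, tag=S, mode=steady, power=15): power = 15, meets the rule → In.

Out, Out, In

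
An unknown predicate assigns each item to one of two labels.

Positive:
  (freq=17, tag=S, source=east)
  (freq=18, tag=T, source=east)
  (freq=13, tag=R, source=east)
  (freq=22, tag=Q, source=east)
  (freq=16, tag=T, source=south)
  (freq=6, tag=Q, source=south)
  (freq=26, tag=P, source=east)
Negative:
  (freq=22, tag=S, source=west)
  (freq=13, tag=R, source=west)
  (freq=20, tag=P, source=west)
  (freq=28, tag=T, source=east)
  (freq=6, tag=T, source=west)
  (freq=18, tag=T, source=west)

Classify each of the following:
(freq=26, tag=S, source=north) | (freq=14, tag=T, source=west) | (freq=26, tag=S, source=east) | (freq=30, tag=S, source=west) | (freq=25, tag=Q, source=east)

Every 'Positive' example satisfies: source is not west AND freq ≤ 26. None of the 'Negative' examples do.
(freq=26, tag=S, source=north) — source is north, freq = 26, hence Positive.
(freq=14, tag=T, source=west) — source is west, freq = 14, hence Negative.
(freq=26, tag=S, source=east) — source is east, freq = 26, hence Positive.
(freq=30, tag=S, source=west) — source is west, freq = 30, hence Negative.
(freq=25, tag=Q, source=east) — source is east, freq = 25, hence Positive.

Positive, Negative, Positive, Negative, Positive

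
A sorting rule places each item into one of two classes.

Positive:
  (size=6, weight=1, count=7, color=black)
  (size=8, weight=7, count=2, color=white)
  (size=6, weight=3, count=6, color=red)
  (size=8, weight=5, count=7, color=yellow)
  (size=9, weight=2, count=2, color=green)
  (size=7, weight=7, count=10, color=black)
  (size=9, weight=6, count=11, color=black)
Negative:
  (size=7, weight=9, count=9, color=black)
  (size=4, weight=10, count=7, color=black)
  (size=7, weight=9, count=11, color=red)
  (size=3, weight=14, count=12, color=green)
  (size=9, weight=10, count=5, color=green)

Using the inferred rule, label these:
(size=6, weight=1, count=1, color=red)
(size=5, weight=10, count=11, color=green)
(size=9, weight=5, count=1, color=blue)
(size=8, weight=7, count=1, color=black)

Positive, Negative, Positive, Positive

Every 'Positive' example satisfies: weight ≤ 7. None of the 'Negative' examples do.
Positive: (size=6, weight=1, count=1, color=red), since weight = 1. Negative: (size=5, weight=10, count=11, color=green), since weight = 10. Positive: (size=9, weight=5, count=1, color=blue), since weight = 5. Positive: (size=8, weight=7, count=1, color=black), since weight = 7.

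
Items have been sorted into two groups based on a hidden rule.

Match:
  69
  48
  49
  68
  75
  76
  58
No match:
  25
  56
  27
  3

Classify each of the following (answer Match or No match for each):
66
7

Match, No match

Rule: digit sum ≥ 12. This holds for each 'Match' example and fails for each 'No match' one.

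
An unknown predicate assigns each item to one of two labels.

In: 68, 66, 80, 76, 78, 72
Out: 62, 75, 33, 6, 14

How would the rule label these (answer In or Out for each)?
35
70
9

Out, In, Out

The classifier is using: even AND at least 66.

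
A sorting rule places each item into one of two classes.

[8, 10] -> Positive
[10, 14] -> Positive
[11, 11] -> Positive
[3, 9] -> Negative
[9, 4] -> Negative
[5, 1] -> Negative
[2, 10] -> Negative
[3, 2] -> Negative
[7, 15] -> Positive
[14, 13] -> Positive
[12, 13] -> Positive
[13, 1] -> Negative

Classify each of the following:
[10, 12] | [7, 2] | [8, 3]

Positive, Negative, Negative

Every 'Positive' example satisfies: sum ≥ 18. None of the 'Negative' examples do.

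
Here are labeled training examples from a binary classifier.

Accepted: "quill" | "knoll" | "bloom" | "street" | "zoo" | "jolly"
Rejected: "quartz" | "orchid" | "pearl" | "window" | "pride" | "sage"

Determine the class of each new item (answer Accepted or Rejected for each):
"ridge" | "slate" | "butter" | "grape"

The simplest hypothesis consistent with all the labels is: has a double letter.
"ridge": no doubled letter, doesn't qualify → Rejected.
"slate": no doubled letter, doesn't qualify → Rejected.
"butter": 'tt' doubled, qualifies → Accepted.
"grape": no doubled letter, doesn't qualify → Rejected.

Rejected, Rejected, Accepted, Rejected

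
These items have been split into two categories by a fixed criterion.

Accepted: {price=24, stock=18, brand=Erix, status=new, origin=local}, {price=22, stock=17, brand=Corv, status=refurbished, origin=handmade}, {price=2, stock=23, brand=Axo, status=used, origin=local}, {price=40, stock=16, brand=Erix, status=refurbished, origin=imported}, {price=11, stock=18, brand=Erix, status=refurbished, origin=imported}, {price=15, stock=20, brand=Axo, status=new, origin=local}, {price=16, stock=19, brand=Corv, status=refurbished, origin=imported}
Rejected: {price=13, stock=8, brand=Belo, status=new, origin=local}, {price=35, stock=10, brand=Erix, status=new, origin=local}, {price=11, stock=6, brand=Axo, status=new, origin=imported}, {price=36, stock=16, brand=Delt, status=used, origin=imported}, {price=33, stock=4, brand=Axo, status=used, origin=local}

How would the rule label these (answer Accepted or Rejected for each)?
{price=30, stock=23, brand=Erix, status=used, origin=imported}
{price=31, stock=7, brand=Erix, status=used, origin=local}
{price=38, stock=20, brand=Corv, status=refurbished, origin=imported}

All 'Accepted' examples share one property — status is refurbished OR stock ≥ 17 — and every 'Rejected' example lacks it.
{price=30, stock=23, brand=Erix, status=used, origin=imported}: status is used, stock = 23 — passes, so Accepted. {price=31, stock=7, brand=Erix, status=used, origin=local}: status is used, stock = 7 — doesn't qualify, so Rejected. {price=38, stock=20, brand=Corv, status=refurbished, origin=imported}: status is refurbished, stock = 20 — passes, so Accepted.

Accepted, Rejected, Accepted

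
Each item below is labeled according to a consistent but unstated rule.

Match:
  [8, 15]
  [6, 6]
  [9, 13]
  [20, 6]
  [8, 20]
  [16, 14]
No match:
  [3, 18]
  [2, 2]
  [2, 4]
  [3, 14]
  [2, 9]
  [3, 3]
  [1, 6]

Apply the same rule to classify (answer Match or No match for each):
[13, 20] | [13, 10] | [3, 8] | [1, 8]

All 'Match' examples share one property — first ≥ 4 — and every 'No match' example lacks it.
[13, 20]: first 13, has this property → Match.
[13, 10]: first 13, has this property → Match.
[3, 8]: first 3, does not pass → No match.
[1, 8]: first 1, does not pass → No match.

Match, Match, No match, No match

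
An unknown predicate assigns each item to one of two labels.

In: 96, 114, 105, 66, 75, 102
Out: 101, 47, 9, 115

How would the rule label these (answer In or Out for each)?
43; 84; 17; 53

Out, In, Out, Out

The pattern is that an item is 'In' exactly when: even OR multiple of 15.
43 — 43 is odd, 43 = 15·2 + 13, hence Out.
84 — 84 is even, 84 = 15·5 + 9, hence In.
17 — 17 is odd, 17 = 15·1 + 2, hence Out.
53 — 53 is odd, 53 = 15·3 + 8, hence Out.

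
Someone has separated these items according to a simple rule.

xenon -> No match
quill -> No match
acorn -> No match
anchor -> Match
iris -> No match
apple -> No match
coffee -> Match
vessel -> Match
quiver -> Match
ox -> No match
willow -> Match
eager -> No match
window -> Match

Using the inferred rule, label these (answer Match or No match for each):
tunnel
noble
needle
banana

Match, No match, Match, Match

One predicate separates the groups cleanly: length 6.
Match: tunnel, since length 6.
No match: noble, since length 5.
Match: needle, since length 6.
Match: banana, since length 6.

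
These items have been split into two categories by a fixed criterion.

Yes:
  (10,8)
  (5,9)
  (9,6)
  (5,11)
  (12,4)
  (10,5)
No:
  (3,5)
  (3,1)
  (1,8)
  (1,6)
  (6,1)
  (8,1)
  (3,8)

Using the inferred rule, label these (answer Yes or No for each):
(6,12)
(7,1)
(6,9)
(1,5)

Yes, No, Yes, No

A rule that fits every label: sum ≥ 14 — true of each 'Yes' example, false of each 'No' one.
Yes: (6,12), since 6+12 = 18. No: (7,1), since 7+1 = 8. Yes: (6,9), since 6+9 = 15. No: (1,5), since 1+5 = 6.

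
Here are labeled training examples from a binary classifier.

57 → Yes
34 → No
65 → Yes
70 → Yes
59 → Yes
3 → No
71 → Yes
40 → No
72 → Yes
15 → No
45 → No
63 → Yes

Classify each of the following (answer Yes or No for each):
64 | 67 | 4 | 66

The simplest hypothesis consistent with all the labels is: at least 57.
64: Yes (64 ≥ 57).
67: Yes (67 ≥ 57).
4: No (4 < 57).
66: Yes (66 ≥ 57).

Yes, Yes, No, Yes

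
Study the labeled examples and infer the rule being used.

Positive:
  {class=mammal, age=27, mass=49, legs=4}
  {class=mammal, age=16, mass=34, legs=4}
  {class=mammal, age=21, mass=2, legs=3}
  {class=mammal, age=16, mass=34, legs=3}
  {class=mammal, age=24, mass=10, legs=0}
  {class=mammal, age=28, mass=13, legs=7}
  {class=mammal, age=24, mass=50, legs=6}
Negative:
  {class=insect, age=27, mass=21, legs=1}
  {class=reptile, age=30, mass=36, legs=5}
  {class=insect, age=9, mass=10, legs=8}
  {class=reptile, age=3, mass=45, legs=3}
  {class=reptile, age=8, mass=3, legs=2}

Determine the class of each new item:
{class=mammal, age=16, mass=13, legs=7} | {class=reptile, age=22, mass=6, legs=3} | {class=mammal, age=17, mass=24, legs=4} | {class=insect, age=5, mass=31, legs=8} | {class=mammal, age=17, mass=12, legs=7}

Comparing the two groups points to one rule — class is mammal.
{class=mammal, age=16, mass=13, legs=7} → class is mammal → Positive. {class=reptile, age=22, mass=6, legs=3} → class is reptile → Negative. {class=mammal, age=17, mass=24, legs=4} → class is mammal → Positive. {class=insect, age=5, mass=31, legs=8} → class is insect → Negative. {class=mammal, age=17, mass=12, legs=7} → class is mammal → Positive.

Positive, Negative, Positive, Negative, Positive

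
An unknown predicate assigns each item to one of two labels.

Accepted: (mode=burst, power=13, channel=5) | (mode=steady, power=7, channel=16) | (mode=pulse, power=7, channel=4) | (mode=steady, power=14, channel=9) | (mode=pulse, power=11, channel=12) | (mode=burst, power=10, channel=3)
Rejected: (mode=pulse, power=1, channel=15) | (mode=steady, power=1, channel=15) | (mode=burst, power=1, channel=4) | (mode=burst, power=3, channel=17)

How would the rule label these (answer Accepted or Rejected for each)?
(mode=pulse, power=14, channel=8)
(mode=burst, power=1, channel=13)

All 'Accepted' examples share one property — power ≥ 7 — and every 'Rejected' example lacks it.

Accepted, Rejected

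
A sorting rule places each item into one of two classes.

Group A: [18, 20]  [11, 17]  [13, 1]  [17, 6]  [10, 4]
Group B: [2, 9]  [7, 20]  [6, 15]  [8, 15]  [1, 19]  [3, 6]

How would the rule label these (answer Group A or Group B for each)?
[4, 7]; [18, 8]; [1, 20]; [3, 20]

Group B, Group A, Group B, Group B

The pattern is that an item is 'Group A' exactly when: first ≥ 9.
[4, 7]: Group B (first 4).
[18, 8]: Group A (first 18).
[1, 20]: Group B (first 1).
[3, 20]: Group B (first 3).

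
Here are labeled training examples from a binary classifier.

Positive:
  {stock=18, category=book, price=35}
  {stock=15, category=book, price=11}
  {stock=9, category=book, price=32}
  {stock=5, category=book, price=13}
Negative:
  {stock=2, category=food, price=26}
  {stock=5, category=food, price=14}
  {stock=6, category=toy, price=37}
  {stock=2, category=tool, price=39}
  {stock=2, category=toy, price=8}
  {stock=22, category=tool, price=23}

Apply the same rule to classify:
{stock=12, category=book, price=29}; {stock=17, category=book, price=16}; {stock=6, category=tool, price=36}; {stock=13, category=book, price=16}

Positive, Positive, Negative, Positive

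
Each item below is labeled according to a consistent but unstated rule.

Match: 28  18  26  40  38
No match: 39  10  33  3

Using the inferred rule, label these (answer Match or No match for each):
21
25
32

No match, No match, Match

The pattern is that an item is 'Match' exactly when: even AND at least 18.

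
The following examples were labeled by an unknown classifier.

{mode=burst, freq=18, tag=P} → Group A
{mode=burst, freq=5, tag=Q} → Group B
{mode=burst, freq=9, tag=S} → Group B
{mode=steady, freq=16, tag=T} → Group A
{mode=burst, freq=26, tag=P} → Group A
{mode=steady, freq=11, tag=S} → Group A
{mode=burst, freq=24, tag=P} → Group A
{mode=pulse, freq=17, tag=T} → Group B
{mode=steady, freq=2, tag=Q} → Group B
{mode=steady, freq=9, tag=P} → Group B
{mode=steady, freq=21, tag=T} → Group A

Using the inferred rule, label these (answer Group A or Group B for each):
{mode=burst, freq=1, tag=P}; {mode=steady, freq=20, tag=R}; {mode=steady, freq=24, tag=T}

Group B, Group A, Group A

The simplest hypothesis consistent with all the labels is: freq ≥ 11 AND freq ≠ 17.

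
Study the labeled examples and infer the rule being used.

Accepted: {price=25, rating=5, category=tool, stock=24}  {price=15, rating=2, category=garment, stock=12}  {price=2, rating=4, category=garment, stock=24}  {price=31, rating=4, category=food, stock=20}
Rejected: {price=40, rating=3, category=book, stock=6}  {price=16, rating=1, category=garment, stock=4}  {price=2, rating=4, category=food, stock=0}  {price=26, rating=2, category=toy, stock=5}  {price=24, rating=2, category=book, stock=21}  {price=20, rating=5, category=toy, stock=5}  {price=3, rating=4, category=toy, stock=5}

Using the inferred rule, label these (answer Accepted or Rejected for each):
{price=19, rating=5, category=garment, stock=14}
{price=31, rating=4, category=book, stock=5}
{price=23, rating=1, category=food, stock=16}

Rule: stock ≥ 12 AND price ≠ 24. This holds for each 'Accepted' example and fails for each 'Rejected' one.
{price=19, rating=5, category=garment, stock=14}: stock = 14, price = 19 — checks out, so Accepted.
{price=31, rating=4, category=book, stock=5}: stock = 5, price = 31 — doesn't match, so Rejected.
{price=23, rating=1, category=food, stock=16}: stock = 16, price = 23 — checks out, so Accepted.

Accepted, Rejected, Accepted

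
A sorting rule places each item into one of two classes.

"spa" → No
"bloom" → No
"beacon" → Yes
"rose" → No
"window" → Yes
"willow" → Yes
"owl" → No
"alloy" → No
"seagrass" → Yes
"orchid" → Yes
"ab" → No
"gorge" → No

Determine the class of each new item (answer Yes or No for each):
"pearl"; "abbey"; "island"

One predicate separates the groups cleanly: length ≥ 6.
"pearl": length 5 — does not satisfy this, so No.
"abbey": length 5 — does not satisfy this, so No.
"island": length 6 — satisfies this, so Yes.

No, No, Yes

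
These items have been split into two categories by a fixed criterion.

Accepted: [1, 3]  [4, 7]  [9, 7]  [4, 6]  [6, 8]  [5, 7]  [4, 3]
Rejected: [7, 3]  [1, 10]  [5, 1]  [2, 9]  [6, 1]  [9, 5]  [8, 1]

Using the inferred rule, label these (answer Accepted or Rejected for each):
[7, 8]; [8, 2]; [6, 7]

All 'Accepted' examples share one property — |first − second| ≤ 3 — and every 'Rejected' example lacks it.
[7, 8]: |7−8| = 1, satisfies this → Accepted.
[8, 2]: |8−2| = 6, does not satisfy this → Rejected.
[6, 7]: |6−7| = 1, satisfies this → Accepted.

Accepted, Rejected, Accepted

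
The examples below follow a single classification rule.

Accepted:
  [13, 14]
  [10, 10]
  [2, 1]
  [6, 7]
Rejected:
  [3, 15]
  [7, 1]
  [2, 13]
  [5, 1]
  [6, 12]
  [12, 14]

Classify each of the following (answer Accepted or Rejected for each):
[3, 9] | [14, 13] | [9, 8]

The common property of the 'Accepted' items is: |first − second| ≤ 1. No 'Rejected' item has it.
[3, 9] — |3−9| = 6, hence Rejected. [14, 13] — |14−13| = 1, hence Accepted. [9, 8] — |9−8| = 1, hence Accepted.

Rejected, Accepted, Accepted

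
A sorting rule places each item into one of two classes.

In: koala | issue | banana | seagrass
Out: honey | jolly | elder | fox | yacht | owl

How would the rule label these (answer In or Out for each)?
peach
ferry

Out, Out

The simplest hypothesis consistent with all the labels is: has ≥ 3 vowels.
Out: peach, since 2 vowels.
Out: ferry, since 1 vowel.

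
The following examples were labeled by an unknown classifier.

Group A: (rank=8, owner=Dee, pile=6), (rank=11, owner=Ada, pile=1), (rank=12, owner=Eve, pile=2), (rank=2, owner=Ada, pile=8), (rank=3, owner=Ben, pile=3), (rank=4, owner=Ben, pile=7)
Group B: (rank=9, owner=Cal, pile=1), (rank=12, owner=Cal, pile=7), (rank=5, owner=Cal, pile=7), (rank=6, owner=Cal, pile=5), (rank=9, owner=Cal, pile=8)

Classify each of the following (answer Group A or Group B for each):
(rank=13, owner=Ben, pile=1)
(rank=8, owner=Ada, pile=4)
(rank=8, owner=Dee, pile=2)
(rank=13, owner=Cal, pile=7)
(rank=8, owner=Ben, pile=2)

One predicate separates the groups cleanly: owner is not Cal.
(rank=13, owner=Ben, pile=1) — owner is Ben, hence Group A. (rank=8, owner=Ada, pile=4) — owner is Ada, hence Group A. (rank=8, owner=Dee, pile=2) — owner is Dee, hence Group A. (rank=13, owner=Cal, pile=7) — owner is Cal, hence Group B. (rank=8, owner=Ben, pile=2) — owner is Ben, hence Group A.

Group A, Group A, Group A, Group B, Group A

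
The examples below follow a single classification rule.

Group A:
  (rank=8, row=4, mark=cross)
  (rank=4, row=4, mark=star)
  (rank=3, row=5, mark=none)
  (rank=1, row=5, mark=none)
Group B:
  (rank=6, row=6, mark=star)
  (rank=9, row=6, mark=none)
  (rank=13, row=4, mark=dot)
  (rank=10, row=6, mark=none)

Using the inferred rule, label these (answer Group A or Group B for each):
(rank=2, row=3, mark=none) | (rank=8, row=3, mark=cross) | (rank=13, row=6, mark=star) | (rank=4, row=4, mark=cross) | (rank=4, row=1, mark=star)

The pattern is that an item is 'Group A' exactly when: rank ≤ 8 AND row ≤ 5.
(rank=2, row=3, mark=none): rank = 2, row = 3 — matches, so Group A. (rank=8, row=3, mark=cross): rank = 8, row = 3 — matches, so Group A. (rank=13, row=6, mark=star): rank = 13, row = 6 — does not pass, so Group B. (rank=4, row=4, mark=cross): rank = 4, row = 4 — matches, so Group A. (rank=4, row=1, mark=star): rank = 4, row = 1 — matches, so Group A.

Group A, Group A, Group B, Group A, Group A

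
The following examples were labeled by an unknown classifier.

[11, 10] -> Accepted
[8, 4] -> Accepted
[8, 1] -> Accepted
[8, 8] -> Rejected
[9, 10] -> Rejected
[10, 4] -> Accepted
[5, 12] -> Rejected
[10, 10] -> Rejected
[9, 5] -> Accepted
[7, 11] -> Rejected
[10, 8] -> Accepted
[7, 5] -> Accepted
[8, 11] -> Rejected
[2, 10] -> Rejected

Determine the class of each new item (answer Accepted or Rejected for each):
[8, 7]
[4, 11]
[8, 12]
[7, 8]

Accepted, Rejected, Rejected, Rejected

Looking at the examples, the only property every 'Accepted' case has and every 'Rejected' case lacks is: first > second.
[8, 7]: Accepted (8 > 7).
[4, 11]: Rejected (4 < 11).
[8, 12]: Rejected (8 < 12).
[7, 8]: Rejected (7 < 8).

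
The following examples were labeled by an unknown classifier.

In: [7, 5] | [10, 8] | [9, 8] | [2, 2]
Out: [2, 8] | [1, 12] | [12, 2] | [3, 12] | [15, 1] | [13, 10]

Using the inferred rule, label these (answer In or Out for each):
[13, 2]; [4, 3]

Rule: |first − second| ≤ 2. This holds for each 'In' example and fails for each 'Out' one.
[13, 2] → |13−2| = 11 → Out.
[4, 3] → |4−3| = 1 → In.

Out, In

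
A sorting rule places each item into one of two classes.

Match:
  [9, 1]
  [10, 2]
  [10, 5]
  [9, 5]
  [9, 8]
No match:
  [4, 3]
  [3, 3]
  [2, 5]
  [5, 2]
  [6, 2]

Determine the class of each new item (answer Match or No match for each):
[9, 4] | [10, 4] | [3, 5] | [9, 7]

A rule that fits every label: sum ≥ 10 — true of each 'Match' example, false of each 'No match' one.

Match, Match, No match, Match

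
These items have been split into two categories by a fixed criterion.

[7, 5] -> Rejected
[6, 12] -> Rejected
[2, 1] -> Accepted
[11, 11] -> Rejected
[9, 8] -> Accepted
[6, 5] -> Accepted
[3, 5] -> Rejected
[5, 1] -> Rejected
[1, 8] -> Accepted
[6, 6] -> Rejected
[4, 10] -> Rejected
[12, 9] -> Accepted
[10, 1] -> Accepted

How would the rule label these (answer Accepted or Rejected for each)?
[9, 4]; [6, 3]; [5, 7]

Accepted, Accepted, Rejected

The rule appears to be: sum is odd.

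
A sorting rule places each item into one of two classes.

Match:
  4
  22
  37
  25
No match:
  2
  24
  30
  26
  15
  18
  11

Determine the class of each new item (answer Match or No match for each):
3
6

Rule: ≡ 1 (mod 3). This holds for each 'Match' example and fails for each 'No match' one.

No match, No match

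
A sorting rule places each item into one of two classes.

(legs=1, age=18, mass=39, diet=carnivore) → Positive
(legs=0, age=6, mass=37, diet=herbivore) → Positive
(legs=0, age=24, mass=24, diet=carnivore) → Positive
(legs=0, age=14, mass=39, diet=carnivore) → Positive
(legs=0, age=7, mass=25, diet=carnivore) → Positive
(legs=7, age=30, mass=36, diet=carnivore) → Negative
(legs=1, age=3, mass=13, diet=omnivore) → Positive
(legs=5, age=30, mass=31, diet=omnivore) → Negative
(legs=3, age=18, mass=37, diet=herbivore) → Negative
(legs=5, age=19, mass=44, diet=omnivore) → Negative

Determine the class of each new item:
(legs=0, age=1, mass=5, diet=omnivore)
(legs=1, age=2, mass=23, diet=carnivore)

'Positive' ⟺ legs ≤ 1.
(legs=0, age=1, mass=5, diet=omnivore): legs = 0, checks out → Positive.
(legs=1, age=2, mass=23, diet=carnivore): legs = 1, checks out → Positive.

Positive, Positive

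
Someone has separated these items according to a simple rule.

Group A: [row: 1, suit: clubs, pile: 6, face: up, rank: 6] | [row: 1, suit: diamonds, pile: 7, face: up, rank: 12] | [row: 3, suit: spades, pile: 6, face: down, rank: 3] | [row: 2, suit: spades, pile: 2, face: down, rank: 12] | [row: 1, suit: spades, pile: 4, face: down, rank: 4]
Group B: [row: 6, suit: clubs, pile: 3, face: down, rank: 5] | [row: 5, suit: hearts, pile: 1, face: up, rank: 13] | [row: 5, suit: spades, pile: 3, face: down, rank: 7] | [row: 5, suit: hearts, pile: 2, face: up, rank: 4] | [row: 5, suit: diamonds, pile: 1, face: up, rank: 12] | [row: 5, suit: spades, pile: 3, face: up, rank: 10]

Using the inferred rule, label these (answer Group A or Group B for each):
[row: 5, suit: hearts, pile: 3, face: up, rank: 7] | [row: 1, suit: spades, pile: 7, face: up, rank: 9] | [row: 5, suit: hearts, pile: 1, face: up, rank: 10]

Group B, Group A, Group B

Every 'Group A' example satisfies: row ≤ 3. None of the 'Group B' examples do.
[row: 5, suit: hearts, pile: 3, face: up, rank: 7]: Group B (row = 5).
[row: 1, suit: spades, pile: 7, face: up, rank: 9]: Group A (row = 1).
[row: 5, suit: hearts, pile: 1, face: up, rank: 10]: Group B (row = 5).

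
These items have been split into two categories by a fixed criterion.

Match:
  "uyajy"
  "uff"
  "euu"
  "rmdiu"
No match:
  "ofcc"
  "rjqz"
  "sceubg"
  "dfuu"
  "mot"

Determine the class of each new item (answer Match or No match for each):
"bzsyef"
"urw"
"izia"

Rule: odd length AND contains 'u'. This holds for each 'Match' example and fails for each 'No match' one.

No match, Match, No match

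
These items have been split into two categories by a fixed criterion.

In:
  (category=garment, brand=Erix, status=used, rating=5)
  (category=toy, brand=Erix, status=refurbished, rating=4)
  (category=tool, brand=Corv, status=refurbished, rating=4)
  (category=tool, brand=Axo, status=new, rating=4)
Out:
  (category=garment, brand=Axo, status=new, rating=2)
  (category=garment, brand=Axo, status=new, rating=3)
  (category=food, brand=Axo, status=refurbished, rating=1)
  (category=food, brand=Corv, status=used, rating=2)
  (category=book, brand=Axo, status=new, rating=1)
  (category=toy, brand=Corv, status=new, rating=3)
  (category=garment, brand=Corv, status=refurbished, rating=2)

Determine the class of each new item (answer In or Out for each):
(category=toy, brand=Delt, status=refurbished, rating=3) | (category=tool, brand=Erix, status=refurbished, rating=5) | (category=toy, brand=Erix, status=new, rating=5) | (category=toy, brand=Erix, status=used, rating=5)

The rule appears to be: rating ≥ 4.
(category=toy, brand=Delt, status=refurbished, rating=3) — rating = 3, hence Out.
(category=tool, brand=Erix, status=refurbished, rating=5) — rating = 5, hence In.
(category=toy, brand=Erix, status=new, rating=5) — rating = 5, hence In.
(category=toy, brand=Erix, status=used, rating=5) — rating = 5, hence In.

Out, In, In, In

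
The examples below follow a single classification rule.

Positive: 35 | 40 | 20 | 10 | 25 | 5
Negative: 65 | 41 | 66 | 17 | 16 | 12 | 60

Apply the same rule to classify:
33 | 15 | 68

Negative, Positive, Negative

Rule: multiple of 5 AND at most 40. This holds for each 'Positive' example and fails for each 'Negative' one.
33 → 33 = 5·6 + 3, 33 ≤ 40 → Negative. 15 → 15 = 5·3, 15 ≤ 40 → Positive. 68 → 68 = 5·13 + 3, 68 > 40 → Negative.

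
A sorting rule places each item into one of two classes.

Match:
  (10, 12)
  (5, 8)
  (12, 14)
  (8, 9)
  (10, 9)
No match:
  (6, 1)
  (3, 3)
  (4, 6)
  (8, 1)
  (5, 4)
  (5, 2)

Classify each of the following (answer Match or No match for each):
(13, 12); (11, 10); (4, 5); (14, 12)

Match, Match, No match, Match

All 'Match' examples share one property — sum ≥ 13 — and every 'No match' example lacks it.
(13, 12): 13+12 = 25 — satisfies this, so Match. (11, 10): 11+10 = 21 — satisfies this, so Match. (4, 5): 4+5 = 9 — lacks this property, so No match. (14, 12): 14+12 = 26 — satisfies this, so Match.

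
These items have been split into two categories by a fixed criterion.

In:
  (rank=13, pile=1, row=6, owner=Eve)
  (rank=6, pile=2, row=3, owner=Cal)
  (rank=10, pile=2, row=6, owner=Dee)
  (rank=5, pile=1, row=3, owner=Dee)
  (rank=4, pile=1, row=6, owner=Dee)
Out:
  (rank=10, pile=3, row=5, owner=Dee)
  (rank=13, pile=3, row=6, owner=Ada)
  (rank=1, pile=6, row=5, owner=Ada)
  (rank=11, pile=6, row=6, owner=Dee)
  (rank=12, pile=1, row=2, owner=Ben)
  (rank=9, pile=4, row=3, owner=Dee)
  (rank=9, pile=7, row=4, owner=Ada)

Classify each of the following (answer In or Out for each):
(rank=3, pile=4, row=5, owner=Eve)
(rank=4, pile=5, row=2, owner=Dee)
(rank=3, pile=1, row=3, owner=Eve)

'In' ⟺ pile ≤ 2 AND row ≥ 3.
(rank=3, pile=4, row=5, owner=Eve): pile = 4, row = 5 — does not satisfy this, so Out.
(rank=4, pile=5, row=2, owner=Dee): pile = 5, row = 2 — does not satisfy this, so Out.
(rank=3, pile=1, row=3, owner=Eve): pile = 1, row = 3 — checks out, so In.

Out, Out, In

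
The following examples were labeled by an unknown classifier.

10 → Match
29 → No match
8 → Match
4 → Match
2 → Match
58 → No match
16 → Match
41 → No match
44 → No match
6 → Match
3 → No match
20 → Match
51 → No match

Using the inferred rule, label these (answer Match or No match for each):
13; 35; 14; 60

No match, No match, Match, No match

The common property of the 'Match' items is: even AND at most 20. No 'No match' item has it.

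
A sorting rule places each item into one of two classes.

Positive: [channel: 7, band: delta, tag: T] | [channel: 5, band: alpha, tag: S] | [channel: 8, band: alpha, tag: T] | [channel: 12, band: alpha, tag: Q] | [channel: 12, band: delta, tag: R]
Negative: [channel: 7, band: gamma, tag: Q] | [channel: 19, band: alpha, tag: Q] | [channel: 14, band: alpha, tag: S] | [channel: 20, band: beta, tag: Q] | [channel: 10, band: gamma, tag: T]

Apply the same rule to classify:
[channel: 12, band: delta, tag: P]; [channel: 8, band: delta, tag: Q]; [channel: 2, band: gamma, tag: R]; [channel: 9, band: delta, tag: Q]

The classifier is using: band is not gamma AND channel ≤ 12.
[channel: 12, band: delta, tag: P]: Positive (band is delta, channel = 12).
[channel: 8, band: delta, tag: Q]: Positive (band is delta, channel = 8).
[channel: 2, band: gamma, tag: R]: Negative (band is gamma, channel = 2).
[channel: 9, band: delta, tag: Q]: Positive (band is delta, channel = 9).

Positive, Positive, Negative, Positive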